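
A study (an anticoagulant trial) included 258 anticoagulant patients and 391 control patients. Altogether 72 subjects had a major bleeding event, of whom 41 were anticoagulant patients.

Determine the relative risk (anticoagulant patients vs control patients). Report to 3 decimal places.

anticoagulant patients without the outcome: 258 − 41 = 217
control patients with the outcome: 72 − 41 = 31
control patients without the outcome: 391 − 31 = 360
risk, anticoagulant patients = 41/258 = 0.1589
risk, control patients = 31/391 = 0.0793
RR = 0.1589 / 0.0793 = 2.004

2.004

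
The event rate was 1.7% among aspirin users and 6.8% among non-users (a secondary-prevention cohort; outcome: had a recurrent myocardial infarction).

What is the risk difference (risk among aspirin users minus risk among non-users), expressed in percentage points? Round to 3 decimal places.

risk difference = 0.01700 − 0.06800 = -0.05100 → -5.100 percentage points

-5.100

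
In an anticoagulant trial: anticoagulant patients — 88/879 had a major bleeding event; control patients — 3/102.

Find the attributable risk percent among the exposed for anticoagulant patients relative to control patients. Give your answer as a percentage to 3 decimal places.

risk, anticoagulant patients = 88/879 = 0.10011
risk, control patients = 3/102 = 0.02941
AR% = (0.10011 − 0.02941) / 0.10011 = 0.7062 → 70.622%

AR% ≈ 70.622%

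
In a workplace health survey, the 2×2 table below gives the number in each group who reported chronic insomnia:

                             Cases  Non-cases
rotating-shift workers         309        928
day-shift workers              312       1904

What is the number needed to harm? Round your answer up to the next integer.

10

risk, rotating-shift workers = 309/1237 = 0.249798
risk, day-shift workers = 312/2216 = 0.140794
absolute risk difference = 0.109004
1 / 0.109004 = 9.174 → round up → 10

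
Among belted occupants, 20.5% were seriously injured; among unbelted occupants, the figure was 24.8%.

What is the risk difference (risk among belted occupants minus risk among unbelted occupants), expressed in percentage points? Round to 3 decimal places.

risk difference = 0.2050 − 0.2480 = -0.0430 → -4.300 percentage points

RD ≈ -4.300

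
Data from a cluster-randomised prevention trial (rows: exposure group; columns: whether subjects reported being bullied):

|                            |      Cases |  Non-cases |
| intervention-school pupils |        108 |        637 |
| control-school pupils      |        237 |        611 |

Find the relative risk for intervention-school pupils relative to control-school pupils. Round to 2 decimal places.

risk, intervention-school pupils = 108/745 = 0.1450
risk, control-school pupils = 237/848 = 0.2795
RR = 0.1450 / 0.2795 = 0.52

RR ≈ 0.52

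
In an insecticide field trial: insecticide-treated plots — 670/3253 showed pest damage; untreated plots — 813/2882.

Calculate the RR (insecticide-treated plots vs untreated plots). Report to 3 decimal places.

RR = 0.730

risk, insecticide-treated plots = 670/3253 = 0.2060
risk, untreated plots = 813/2882 = 0.2821
RR = 0.2060 / 0.2821 = 0.730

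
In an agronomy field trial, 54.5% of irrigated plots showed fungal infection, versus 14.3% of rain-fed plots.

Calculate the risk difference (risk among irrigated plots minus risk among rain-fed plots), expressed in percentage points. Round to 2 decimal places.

risk difference = 0.5450 − 0.1430 = 0.4020 → 40.20 percentage points

40.20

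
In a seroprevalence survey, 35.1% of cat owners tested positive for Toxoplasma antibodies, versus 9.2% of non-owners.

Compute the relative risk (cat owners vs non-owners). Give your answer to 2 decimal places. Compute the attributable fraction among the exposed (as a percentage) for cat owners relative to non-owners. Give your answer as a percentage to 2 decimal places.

RR = 3.82; AR% = 73.79%

RR = 0.3510 / 0.0920 = 3.82
AR% = (0.3510 − 0.0920) / 0.3510 = 0.7379 → 73.79%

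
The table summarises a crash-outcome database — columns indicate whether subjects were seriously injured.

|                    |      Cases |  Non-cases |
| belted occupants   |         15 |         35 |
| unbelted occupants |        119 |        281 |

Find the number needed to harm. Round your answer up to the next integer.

400

risk, belted occupants = 15/50 = 0.300000
risk, unbelted occupants = 119/400 = 0.297500
absolute risk difference = 0.002500
1 / 0.002500 = 400.000 → round up → 400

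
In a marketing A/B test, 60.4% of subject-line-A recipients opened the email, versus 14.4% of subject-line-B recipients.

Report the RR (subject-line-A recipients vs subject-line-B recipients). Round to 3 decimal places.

RR = 0.6040 / 0.1440 = 4.194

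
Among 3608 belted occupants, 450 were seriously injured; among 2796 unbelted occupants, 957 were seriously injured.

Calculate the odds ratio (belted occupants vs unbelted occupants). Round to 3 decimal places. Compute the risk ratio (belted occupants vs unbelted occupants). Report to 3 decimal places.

OR = 0.274; RR = 0.364

odds, belted occupants = 450/3158 = 0.1425
odds, unbelted occupants = 957/1839 = 0.5204
OR = 0.1425 / 0.5204 = 0.274
risk, belted occupants = 450/3608 = 0.1247
risk, unbelted occupants = 957/2796 = 0.3423
RR = 0.1247 / 0.3423 = 0.364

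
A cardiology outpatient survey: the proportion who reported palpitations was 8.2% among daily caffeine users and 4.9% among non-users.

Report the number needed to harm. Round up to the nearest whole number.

absolute risk difference = 0.033000
1 / 0.033000 = 30.303 → round up → 31

NNH ≈ 31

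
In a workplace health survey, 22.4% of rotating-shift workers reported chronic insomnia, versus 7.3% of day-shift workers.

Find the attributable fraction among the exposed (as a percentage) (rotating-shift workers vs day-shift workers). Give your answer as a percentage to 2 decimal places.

AR% = (0.2240 − 0.0730) / 0.2240 = 0.6741 → 67.41%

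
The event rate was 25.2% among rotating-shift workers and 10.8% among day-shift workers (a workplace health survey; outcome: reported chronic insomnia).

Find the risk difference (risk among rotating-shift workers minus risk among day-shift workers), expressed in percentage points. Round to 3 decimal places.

14.400

risk difference = 0.2520 − 0.1080 = 0.1440 → 14.400 percentage points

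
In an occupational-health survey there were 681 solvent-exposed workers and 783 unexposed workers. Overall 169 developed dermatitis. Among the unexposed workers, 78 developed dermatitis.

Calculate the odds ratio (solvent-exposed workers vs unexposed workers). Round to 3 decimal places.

1.394

solvent-exposed workers with the outcome: 169 − 78 = 91
solvent-exposed workers without the outcome: 681 − 91 = 590
unexposed workers without the outcome: 783 − 78 = 705
OR = (91 × 705) / (590 × 78) = 64155/46020 ≈ 1.394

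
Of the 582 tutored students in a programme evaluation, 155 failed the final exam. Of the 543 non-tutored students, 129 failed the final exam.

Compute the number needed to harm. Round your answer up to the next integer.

NNH = 35

risk, tutored students = 155/582 = 0.266323
risk, non-tutored students = 129/543 = 0.237569
absolute risk difference = 0.028754
1 / 0.028754 = 34.778 → round up → 35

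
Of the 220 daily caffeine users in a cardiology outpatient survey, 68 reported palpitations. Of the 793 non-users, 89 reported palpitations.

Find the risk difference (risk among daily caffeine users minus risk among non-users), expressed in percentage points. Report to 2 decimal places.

RD = 19.69

risk, daily caffeine users = 68/220 = 0.3091
risk, non-users = 89/793 = 0.1122
risk difference = 0.3091 − 0.1122 = 0.1969 → 19.69 percentage points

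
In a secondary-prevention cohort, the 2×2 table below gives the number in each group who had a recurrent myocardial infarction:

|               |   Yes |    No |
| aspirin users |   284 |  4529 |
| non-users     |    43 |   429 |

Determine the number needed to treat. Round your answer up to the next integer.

risk, aspirin users = 284/4813 = 0.059007
risk, non-users = 43/472 = 0.091102
absolute risk difference = 0.032095
1 / 0.032095 = 31.158 → round up → 32

NNT: 32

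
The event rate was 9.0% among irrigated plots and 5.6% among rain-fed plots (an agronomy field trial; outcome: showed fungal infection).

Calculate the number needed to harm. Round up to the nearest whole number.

absolute risk difference = 0.034000
1 / 0.034000 = 29.412 → round up → 30

30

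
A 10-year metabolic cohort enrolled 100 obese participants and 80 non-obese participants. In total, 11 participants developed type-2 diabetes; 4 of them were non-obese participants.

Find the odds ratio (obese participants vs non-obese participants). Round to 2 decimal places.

1.43

obese participants with the outcome: 11 − 4 = 7
obese participants without the outcome: 100 − 7 = 93
non-obese participants without the outcome: 80 − 4 = 76
OR = (7 × 76) / (93 × 4) = 532/372 ≈ 1.43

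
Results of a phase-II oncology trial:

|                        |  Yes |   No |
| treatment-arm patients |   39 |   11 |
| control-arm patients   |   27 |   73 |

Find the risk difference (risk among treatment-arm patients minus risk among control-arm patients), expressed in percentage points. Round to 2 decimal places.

RD ≈ 51.00

risk, treatment-arm patients = 39/50 = 0.7800
risk, control-arm patients = 27/100 = 0.2700
risk difference = 0.7800 − 0.2700 = 0.5100 → 51.00 percentage points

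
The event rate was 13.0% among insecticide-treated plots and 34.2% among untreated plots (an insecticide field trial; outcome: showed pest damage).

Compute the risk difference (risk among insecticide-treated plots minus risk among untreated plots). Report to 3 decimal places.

risk difference = 0.1300 − 0.3420 = -0.212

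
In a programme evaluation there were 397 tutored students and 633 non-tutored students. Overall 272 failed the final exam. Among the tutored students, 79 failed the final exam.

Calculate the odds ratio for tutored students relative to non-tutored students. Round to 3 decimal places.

tutored students without the outcome: 397 − 79 = 318
non-tutored students with the outcome: 272 − 79 = 193
non-tutored students without the outcome: 633 − 193 = 440
OR = (79 × 440) / (318 × 193) = 34760/61374 ≈ 0.566

0.566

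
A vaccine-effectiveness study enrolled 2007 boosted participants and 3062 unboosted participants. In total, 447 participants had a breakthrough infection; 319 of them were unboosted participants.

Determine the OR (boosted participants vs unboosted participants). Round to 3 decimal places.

0.586

boosted participants with the outcome: 447 − 319 = 128
boosted participants without the outcome: 2007 − 128 = 1879
unboosted participants without the outcome: 3062 − 319 = 2743
odds, boosted participants = 128/1879 = 0.0681
odds, unboosted participants = 319/2743 = 0.1163
OR = 0.0681 / 0.1163 = 0.586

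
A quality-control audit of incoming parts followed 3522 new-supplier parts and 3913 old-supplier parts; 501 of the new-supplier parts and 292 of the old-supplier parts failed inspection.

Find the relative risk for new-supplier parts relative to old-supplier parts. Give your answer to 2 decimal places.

1.91

risk, new-supplier parts = 501/3522 = 0.1422
risk, old-supplier parts = 292/3913 = 0.0746
RR = 0.1422 / 0.0746 = 1.91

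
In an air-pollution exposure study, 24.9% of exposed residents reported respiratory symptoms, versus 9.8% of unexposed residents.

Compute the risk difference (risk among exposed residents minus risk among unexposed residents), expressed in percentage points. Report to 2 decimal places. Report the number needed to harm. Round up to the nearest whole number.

RD = 15.10; NNH = 7

risk difference = 0.2490 − 0.0980 = 0.1510 → 15.10 percentage points
absolute risk difference = 0.151000
1 / 0.151000 = 6.623 → round up → 7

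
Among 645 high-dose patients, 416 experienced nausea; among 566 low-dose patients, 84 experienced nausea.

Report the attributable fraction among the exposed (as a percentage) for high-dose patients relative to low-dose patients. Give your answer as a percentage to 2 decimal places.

risk, high-dose patients = 416/645 = 0.6450
risk, low-dose patients = 84/566 = 0.1484
AR% = (0.6450 − 0.1484) / 0.6450 = 0.7699 → 76.99%

AR%: 76.99%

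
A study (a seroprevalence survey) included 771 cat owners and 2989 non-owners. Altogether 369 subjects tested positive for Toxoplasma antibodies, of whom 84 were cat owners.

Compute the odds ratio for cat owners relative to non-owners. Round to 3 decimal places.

OR ≈ 1.160

cat owners without the outcome: 771 − 84 = 687
non-owners with the outcome: 369 − 84 = 285
non-owners without the outcome: 2989 − 285 = 2704
odds, cat owners = 84/687 = 0.1223
odds, non-owners = 285/2704 = 0.1054
OR = 0.1223 / 0.1054 = 1.160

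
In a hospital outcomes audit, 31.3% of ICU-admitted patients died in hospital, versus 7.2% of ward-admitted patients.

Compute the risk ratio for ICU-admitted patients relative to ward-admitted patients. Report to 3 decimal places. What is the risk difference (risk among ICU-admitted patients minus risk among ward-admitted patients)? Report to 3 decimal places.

RR = 0.3130 / 0.0720 = 4.347
risk difference = 0.3130 − 0.0720 = 0.241

RR = 4.347; RD = 0.241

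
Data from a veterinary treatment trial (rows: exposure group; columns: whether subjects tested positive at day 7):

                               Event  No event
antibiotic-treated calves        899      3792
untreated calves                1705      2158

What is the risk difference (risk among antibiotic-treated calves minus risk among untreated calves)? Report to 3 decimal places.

risk, antibiotic-treated calves = 899/4691 = 0.1916
risk, untreated calves = 1705/3863 = 0.4414
risk difference = 0.1916 − 0.4414 = -0.250

RD: -0.250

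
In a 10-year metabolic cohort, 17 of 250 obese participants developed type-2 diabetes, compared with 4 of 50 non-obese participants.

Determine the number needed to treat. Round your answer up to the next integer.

NNT ≈ 84

risk, obese participants = 17/250 = 0.068000
risk, non-obese participants = 4/50 = 0.080000
absolute risk difference = 0.012000
1 / 0.012000 = 83.333 → round up → 84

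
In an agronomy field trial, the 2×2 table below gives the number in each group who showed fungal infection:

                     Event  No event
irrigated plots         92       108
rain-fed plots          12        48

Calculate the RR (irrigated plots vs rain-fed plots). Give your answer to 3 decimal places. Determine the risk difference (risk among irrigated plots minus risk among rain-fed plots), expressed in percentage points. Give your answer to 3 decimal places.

risk, irrigated plots = 92/200 = 0.4600
risk, rain-fed plots = 12/60 = 0.2000
RR = 0.4600 / 0.2000 = 2.300
risk difference = 0.4600 − 0.2000 = 0.2600 → 26.000 percentage points

RR = 2.300; RD = 26.000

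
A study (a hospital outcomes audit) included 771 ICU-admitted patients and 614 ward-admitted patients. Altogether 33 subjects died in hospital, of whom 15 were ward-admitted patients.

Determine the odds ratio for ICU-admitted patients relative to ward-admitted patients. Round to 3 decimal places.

0.955

ICU-admitted patients with the outcome: 33 − 15 = 18
ICU-admitted patients without the outcome: 771 − 18 = 753
ward-admitted patients without the outcome: 614 − 15 = 599
OR = (18 × 599) / (753 × 15) = 10782/11295 ≈ 0.955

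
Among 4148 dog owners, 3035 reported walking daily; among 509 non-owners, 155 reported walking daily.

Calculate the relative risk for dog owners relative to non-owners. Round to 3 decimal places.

RR = 2.403

risk, dog owners = 3035/4148 = 0.7317
risk, non-owners = 155/509 = 0.3045
RR = 0.7317 / 0.3045 = 2.403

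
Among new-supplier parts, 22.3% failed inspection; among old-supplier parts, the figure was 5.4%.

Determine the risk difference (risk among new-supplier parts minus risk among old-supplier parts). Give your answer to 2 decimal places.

risk difference = 0.2230 − 0.0540 = 0.17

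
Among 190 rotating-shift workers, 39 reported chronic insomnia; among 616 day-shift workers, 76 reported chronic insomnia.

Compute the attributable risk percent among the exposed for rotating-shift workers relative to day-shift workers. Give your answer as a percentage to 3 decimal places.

risk, rotating-shift workers = 39/190 = 0.2053
risk, day-shift workers = 76/616 = 0.1234
AR% = (0.2053 − 0.1234) / 0.2053 = 0.3989 → 39.893%

AR% ≈ 39.893%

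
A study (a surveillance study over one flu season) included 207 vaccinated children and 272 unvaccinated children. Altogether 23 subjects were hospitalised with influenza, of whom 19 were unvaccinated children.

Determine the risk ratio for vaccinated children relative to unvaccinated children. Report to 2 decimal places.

vaccinated children with the outcome: 23 − 19 = 4
vaccinated children without the outcome: 207 − 4 = 203
unvaccinated children without the outcome: 272 − 19 = 253
risk, vaccinated children = 4/207 = 0.01932
risk, unvaccinated children = 19/272 = 0.06985
RR = 0.01932 / 0.06985 = 0.28

0.28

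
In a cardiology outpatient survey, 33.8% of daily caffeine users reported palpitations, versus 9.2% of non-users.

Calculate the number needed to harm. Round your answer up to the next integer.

5

absolute risk difference = 0.246000
1 / 0.246000 = 4.065 → round up → 5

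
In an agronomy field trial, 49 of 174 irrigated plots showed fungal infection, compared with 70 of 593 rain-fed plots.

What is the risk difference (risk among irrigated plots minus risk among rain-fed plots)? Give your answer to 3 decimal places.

RD = 0.164

risk, irrigated plots = 49/174 = 0.2816
risk, rain-fed plots = 70/593 = 0.1180
risk difference = 0.2816 − 0.1180 = 0.164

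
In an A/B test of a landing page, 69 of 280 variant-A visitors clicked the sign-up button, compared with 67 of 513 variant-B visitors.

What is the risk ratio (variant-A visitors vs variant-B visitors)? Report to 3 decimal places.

risk, variant-A visitors = 69/280 = 0.2464
risk, variant-B visitors = 67/513 = 0.1306
RR = 0.2464 / 0.1306 = 1.887

1.887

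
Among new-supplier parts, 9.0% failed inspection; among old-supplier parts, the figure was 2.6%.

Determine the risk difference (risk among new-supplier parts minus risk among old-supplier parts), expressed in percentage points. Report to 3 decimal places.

RD: 6.400

risk difference = 0.09000 − 0.02600 = 0.06400 → 6.400 percentage points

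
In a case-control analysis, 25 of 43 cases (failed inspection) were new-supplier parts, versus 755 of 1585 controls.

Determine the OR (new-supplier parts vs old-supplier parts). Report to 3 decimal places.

1.527

odds, new-supplier parts = 25/755 = 0.03311
odds, old-supplier parts = 18/830 = 0.02169
OR = 0.03311 / 0.02169 = 1.527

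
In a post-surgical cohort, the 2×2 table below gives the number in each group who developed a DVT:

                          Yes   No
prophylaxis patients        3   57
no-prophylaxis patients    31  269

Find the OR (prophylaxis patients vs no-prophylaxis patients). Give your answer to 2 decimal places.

0.46

odds, prophylaxis patients = 3/57 = 0.0526
odds, no-prophylaxis patients = 31/269 = 0.1152
OR = 0.0526 / 0.1152 = 0.46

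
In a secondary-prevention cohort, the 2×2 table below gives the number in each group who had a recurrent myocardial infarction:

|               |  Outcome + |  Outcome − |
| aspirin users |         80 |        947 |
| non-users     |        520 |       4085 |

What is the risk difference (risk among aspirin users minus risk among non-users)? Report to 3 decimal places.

risk, aspirin users = 80/1027 = 0.0779
risk, non-users = 520/4605 = 0.1129
risk difference = 0.0779 − 0.1129 = -0.035

-0.035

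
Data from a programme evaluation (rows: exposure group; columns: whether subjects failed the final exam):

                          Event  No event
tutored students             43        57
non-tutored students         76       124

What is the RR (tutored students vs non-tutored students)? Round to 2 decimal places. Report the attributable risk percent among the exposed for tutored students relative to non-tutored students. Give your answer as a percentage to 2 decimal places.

RR = 1.13; AR% = 11.63%

risk, tutored students = 43/100 = 0.4300
risk, non-tutored students = 76/200 = 0.3800
RR = 0.4300 / 0.3800 = 1.13
AR% = (0.4300 − 0.3800) / 0.4300 = 0.1163 → 11.63%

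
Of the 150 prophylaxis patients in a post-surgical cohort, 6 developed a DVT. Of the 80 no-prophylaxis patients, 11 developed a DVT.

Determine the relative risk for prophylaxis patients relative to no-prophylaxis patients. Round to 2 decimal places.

0.29

risk, prophylaxis patients = 6/150 = 0.04000
risk, no-prophylaxis patients = 11/80 = 0.13750
RR = 0.04000 / 0.13750 = 0.29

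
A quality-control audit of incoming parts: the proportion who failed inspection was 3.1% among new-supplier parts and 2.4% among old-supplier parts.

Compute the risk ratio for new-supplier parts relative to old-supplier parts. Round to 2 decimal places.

RR = 0.03100 / 0.02400 = 1.29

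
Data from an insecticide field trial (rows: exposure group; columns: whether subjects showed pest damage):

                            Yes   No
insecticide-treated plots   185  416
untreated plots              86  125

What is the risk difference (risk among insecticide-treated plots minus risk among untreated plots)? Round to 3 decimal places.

risk, insecticide-treated plots = 185/601 = 0.3078
risk, untreated plots = 86/211 = 0.4076
risk difference = 0.3078 − 0.4076 = -0.100

RD ≈ -0.100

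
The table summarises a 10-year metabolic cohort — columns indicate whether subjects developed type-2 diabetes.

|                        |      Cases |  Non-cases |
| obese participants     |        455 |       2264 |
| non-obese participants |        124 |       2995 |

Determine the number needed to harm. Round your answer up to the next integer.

risk, obese participants = 455/2719 = 0.167341
risk, non-obese participants = 124/3119 = 0.039756
absolute risk difference = 0.127585
1 / 0.127585 = 7.838 → round up → 8

NNH ≈ 8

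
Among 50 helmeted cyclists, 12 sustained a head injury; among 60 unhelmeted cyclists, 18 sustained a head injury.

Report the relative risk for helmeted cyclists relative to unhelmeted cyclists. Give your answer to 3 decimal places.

risk, helmeted cyclists = 12/50 = 0.2400
risk, unhelmeted cyclists = 18/60 = 0.3000
RR = 0.2400 / 0.3000 = 0.800

RR ≈ 0.800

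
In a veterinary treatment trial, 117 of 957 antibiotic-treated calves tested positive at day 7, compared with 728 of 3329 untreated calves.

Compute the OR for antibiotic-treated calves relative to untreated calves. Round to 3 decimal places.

OR = (117 × 2601) / (840 × 728) = 304317/611520 ≈ 0.498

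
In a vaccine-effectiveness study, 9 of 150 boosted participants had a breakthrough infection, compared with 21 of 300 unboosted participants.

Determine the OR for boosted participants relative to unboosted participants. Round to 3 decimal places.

OR = (9 × 279) / (141 × 21) = 2511/2961 ≈ 0.848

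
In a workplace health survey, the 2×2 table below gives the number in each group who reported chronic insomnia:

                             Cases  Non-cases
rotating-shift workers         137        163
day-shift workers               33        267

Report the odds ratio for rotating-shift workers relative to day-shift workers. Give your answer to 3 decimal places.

OR = (137 × 267) / (163 × 33) = 36579/5379 ≈ 6.800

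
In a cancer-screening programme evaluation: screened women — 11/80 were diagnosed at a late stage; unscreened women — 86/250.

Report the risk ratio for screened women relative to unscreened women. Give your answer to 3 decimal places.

risk, screened women = 11/80 = 0.1375
risk, unscreened women = 86/250 = 0.3440
RR = 0.1375 / 0.3440 = 0.400

RR: 0.400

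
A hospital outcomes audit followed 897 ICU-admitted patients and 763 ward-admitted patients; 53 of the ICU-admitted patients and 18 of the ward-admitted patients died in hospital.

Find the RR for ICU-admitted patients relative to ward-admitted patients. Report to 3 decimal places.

2.505

risk, ICU-admitted patients = 53/897 = 0.05909
risk, ward-admitted patients = 18/763 = 0.02359
RR = 0.05909 / 0.02359 = 2.505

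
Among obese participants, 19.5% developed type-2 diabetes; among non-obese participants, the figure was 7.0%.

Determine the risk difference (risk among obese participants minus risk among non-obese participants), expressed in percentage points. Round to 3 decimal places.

risk difference = 0.1950 − 0.0700 = 0.1250 → 12.500 percentage points

RD ≈ 12.500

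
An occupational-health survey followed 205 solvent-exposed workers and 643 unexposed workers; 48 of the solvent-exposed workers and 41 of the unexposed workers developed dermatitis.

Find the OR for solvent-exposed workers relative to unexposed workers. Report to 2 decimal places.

OR = (48 × 602) / (157 × 41) = 28896/6437 ≈ 4.49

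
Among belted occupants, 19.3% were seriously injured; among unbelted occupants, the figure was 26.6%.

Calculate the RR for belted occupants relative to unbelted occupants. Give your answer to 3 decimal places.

RR = 0.1930 / 0.2660 = 0.726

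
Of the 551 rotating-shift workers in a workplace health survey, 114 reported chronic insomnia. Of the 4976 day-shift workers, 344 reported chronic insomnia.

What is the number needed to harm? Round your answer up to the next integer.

risk, rotating-shift workers = 114/551 = 0.206897
risk, day-shift workers = 344/4976 = 0.069132
absolute risk difference = 0.137765
1 / 0.137765 = 7.259 → round up → 8

8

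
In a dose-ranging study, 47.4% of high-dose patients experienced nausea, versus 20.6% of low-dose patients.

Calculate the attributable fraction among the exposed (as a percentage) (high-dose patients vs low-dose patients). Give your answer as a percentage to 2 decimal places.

AR% = (0.4740 − 0.2060) / 0.4740 = 0.5654 → 56.54%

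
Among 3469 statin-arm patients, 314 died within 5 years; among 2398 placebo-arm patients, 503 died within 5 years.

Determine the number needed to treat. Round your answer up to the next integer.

NNT: 9

risk, statin-arm patients = 314/3469 = 0.090516
risk, placebo-arm patients = 503/2398 = 0.209758
absolute risk difference = 0.119242
1 / 0.119242 = 8.386 → round up → 9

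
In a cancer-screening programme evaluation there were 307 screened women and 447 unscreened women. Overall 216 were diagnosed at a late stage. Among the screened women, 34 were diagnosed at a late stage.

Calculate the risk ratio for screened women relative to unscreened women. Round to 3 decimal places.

RR: 0.272

screened women without the outcome: 307 − 34 = 273
unscreened women with the outcome: 216 − 34 = 182
unscreened women without the outcome: 447 − 182 = 265
risk, screened women = 34/307 = 0.1107
risk, unscreened women = 182/447 = 0.4072
RR = 0.1107 / 0.4072 = 0.272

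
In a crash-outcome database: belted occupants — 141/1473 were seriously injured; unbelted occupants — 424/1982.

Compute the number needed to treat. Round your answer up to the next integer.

risk, belted occupants = 141/1473 = 0.095723
risk, unbelted occupants = 424/1982 = 0.213925
absolute risk difference = 0.118202
1 / 0.118202 = 8.460 → round up → 9

NNT = 9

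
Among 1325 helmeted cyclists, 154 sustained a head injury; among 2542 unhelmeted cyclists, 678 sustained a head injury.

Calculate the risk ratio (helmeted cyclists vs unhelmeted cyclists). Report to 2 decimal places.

RR: 0.44

risk, helmeted cyclists = 154/1325 = 0.1162
risk, unhelmeted cyclists = 678/2542 = 0.2667
RR = 0.1162 / 0.2667 = 0.44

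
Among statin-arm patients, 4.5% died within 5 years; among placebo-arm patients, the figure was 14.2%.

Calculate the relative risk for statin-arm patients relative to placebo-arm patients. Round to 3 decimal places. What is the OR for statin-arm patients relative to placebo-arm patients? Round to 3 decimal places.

RR = 0.317; OR = 0.285

RR = 0.04500 / 0.14200 = 0.317
odds, statin-arm patients = 0.04500/0.95500 = 0.04712
odds, placebo-arm patients = 0.14200/0.85800 = 0.16550
OR = 0.04712 / 0.16550 = 0.285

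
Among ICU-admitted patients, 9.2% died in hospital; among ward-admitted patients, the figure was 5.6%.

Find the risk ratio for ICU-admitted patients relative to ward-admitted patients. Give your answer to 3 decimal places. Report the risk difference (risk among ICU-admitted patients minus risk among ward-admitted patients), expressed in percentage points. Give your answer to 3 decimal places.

RR = 0.0920 / 0.0560 = 1.643
risk difference = 0.0920 − 0.0560 = 0.0360 → 3.600 percentage points

RR = 1.643; RD = 3.600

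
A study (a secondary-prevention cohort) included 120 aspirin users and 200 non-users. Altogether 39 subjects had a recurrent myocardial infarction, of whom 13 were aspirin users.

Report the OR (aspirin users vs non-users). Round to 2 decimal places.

aspirin users without the outcome: 120 − 13 = 107
non-users with the outcome: 39 − 13 = 26
non-users without the outcome: 200 − 26 = 174
OR = (13 × 174) / (107 × 26) = 2262/2782 ≈ 0.81

0.81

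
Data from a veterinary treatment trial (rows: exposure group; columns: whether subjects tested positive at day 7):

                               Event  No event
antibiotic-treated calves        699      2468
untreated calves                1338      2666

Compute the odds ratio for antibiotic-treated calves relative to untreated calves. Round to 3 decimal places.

0.564

odds, antibiotic-treated calves = 699/2468 = 0.2832
odds, untreated calves = 1338/2666 = 0.5019
OR = 0.2832 / 0.5019 = 0.564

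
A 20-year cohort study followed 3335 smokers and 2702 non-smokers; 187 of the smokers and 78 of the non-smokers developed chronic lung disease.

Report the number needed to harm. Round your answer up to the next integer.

risk, smokers = 187/3335 = 0.056072
risk, non-smokers = 78/2702 = 0.028868
absolute risk difference = 0.027204
1 / 0.027204 = 36.759 → round up → 37

37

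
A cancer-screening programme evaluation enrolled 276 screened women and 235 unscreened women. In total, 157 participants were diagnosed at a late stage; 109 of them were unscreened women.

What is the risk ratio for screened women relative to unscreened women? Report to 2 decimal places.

RR: 0.37

screened women with the outcome: 157 − 109 = 48
screened women without the outcome: 276 − 48 = 228
unscreened women without the outcome: 235 − 109 = 126
risk, screened women = 48/276 = 0.1739
risk, unscreened women = 109/235 = 0.4638
RR = 0.1739 / 0.4638 = 0.37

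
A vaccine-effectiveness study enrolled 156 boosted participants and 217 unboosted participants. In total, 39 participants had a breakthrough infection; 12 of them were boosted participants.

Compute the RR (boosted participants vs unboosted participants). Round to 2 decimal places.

RR = 0.62

boosted participants without the outcome: 156 − 12 = 144
unboosted participants with the outcome: 39 − 12 = 27
unboosted participants without the outcome: 217 − 27 = 190
risk, boosted participants = 12/156 = 0.0769
risk, unboosted participants = 27/217 = 0.1244
RR = 0.0769 / 0.1244 = 0.62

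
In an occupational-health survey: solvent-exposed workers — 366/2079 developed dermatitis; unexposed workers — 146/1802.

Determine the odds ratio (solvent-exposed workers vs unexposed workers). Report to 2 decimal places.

OR = (366 × 1656) / (1713 × 146) = 606096/250098 ≈ 2.42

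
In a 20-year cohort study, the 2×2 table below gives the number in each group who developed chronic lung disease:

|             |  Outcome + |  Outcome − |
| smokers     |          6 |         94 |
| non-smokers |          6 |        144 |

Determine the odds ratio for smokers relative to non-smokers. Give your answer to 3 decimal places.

OR = (6 × 144) / (94 × 6) = 864/564 ≈ 1.532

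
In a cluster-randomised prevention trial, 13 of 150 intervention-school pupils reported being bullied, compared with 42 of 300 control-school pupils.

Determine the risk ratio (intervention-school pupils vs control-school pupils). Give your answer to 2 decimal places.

risk, intervention-school pupils = 13/150 = 0.0867
risk, control-school pupils = 42/300 = 0.1400
RR = 0.0867 / 0.1400 = 0.62

RR: 0.62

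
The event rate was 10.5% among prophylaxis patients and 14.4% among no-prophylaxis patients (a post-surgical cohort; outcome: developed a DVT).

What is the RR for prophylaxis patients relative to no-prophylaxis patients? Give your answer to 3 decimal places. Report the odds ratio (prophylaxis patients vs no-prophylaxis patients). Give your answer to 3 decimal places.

RR = 0.1050 / 0.1440 = 0.729
odds, prophylaxis patients = 0.1050/0.8950 = 0.1173
odds, no-prophylaxis patients = 0.1440/0.8560 = 0.1682
OR = 0.1173 / 0.1682 = 0.697

RR = 0.729; OR = 0.697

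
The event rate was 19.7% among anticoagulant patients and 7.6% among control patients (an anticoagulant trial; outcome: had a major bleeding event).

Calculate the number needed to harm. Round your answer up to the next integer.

absolute risk difference = 0.121000
1 / 0.121000 = 8.264 → round up → 9

NNH: 9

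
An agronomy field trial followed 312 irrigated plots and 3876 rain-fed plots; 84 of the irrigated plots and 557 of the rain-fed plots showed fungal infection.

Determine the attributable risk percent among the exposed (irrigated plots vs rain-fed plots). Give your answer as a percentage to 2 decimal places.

risk, irrigated plots = 84/312 = 0.2692
risk, rain-fed plots = 557/3876 = 0.1437
AR% = (0.2692 − 0.1437) / 0.2692 = 0.4662 → 46.62%

AR%: 46.62%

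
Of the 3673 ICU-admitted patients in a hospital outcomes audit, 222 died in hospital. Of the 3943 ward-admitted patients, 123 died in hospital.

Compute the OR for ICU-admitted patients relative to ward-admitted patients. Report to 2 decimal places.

OR = (222 × 3820) / (3451 × 123) = 848040/424473 ≈ 2.00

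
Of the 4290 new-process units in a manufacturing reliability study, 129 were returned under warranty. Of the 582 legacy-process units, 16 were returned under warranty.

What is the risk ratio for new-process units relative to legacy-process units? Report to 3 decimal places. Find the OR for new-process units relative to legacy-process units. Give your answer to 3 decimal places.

risk, new-process units = 129/4290 = 0.03007
risk, legacy-process units = 16/582 = 0.02749
RR = 0.03007 / 0.02749 = 1.094
OR = (129 × 566) / (4161 × 16) = 73014/66576 ≈ 1.097

RR = 1.094; OR = 1.097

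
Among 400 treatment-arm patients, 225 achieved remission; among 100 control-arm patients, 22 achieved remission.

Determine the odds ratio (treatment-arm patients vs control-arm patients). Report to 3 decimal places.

OR = (225 × 78) / (175 × 22) = 17550/3850 ≈ 4.558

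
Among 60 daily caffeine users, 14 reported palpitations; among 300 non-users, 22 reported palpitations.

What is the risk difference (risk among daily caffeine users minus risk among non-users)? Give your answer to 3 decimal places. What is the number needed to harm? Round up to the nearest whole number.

risk, daily caffeine users = 14/60 = 0.2333
risk, non-users = 22/300 = 0.0733
risk difference = 0.2333 − 0.0733 = 0.160
absolute risk difference = 0.160000
1 / 0.160000 = 6.250 → round up → 7

RD = 0.160; NNH = 7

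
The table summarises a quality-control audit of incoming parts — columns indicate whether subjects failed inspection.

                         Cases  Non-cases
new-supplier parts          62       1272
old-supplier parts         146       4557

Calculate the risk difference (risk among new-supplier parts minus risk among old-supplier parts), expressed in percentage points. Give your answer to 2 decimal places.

risk, new-supplier parts = 62/1334 = 0.04648
risk, old-supplier parts = 146/4703 = 0.03104
risk difference = 0.04648 − 0.03104 = 0.01543 → 1.54 percentage points

RD ≈ 1.54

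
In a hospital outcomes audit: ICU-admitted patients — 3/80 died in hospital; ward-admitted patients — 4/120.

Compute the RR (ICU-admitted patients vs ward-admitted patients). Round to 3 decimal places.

RR ≈ 1.125

risk, ICU-admitted patients = 3/80 = 0.03750
risk, ward-admitted patients = 4/120 = 0.03333
RR = 0.03750 / 0.03333 = 1.125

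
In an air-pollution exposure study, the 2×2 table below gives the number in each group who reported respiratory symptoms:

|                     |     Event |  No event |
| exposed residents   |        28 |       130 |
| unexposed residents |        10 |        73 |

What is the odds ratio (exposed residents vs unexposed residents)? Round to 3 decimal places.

odds, exposed residents = 28/130 = 0.2154
odds, unexposed residents = 10/73 = 0.1370
OR = 0.2154 / 0.1370 = 1.572

1.572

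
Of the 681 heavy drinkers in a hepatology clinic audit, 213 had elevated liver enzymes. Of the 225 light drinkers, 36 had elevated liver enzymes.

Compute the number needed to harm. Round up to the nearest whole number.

risk, heavy drinkers = 213/681 = 0.312775
risk, light drinkers = 36/225 = 0.160000
absolute risk difference = 0.152775
1 / 0.152775 = 6.546 → round up → 7

7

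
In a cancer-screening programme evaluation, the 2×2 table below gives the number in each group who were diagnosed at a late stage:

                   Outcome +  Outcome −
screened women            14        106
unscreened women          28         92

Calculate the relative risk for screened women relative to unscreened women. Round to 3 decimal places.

risk, screened women = 14/120 = 0.1167
risk, unscreened women = 28/120 = 0.2333
RR = 0.1167 / 0.2333 = 0.500

RR ≈ 0.500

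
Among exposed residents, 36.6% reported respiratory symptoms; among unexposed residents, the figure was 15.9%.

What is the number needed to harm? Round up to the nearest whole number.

NNH = 5

absolute risk difference = 0.207000
1 / 0.207000 = 4.831 → round up → 5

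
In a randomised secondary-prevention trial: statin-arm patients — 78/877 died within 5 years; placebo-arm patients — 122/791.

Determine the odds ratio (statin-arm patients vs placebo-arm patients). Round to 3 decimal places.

OR = (78 × 669) / (799 × 122) = 52182/97478 ≈ 0.535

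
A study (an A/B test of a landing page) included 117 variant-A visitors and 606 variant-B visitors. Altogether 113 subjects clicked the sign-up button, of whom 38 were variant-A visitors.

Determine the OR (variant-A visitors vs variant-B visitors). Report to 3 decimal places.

variant-A visitors without the outcome: 117 − 38 = 79
variant-B visitors with the outcome: 113 − 38 = 75
variant-B visitors without the outcome: 606 − 75 = 531
OR = (38 × 531) / (79 × 75) = 20178/5925 ≈ 3.406

OR: 3.406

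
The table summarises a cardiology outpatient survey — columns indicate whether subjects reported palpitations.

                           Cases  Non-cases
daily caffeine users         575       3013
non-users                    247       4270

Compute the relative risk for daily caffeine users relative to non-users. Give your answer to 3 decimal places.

risk, daily caffeine users = 575/3588 = 0.1603
risk, non-users = 247/4517 = 0.0547
RR = 0.1603 / 0.0547 = 2.931

2.931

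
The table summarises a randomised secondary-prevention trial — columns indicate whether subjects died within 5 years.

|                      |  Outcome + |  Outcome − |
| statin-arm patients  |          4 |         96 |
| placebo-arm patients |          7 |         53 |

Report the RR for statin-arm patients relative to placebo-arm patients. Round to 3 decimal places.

risk, statin-arm patients = 4/100 = 0.04000
risk, placebo-arm patients = 7/60 = 0.11667
RR = 0.04000 / 0.11667 = 0.343

RR = 0.343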